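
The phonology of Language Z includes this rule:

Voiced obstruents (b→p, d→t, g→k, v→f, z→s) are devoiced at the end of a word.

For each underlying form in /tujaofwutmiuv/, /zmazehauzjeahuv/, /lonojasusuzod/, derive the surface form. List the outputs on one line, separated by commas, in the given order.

tujaofwutmiuf, zmazehauzjeahuf, lonojasusuzot

/tujaofwutmiuv/: /v/ is a voiced obstruent in word-final position, so it devoices to [f]. → [tujaofwutmiuf].
/zmazehauzjeahuv/: /v/ is a voiced obstruent in word-final position, so it devoices to [f]. → [zmazehauzjeahuf].
/lonojasusuzod/: /d/ is a voiced obstruent in word-final position, so it devoices to [t]. → [lonojasusuzot].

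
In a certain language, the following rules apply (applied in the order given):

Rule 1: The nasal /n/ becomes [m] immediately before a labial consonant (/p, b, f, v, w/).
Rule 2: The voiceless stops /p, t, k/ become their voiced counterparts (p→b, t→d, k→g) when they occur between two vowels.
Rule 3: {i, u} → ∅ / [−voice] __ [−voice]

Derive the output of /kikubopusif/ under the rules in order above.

Rule 1 (nasal place assimilation): no segment meets the environment; /kikubopusif/ is unchanged.
Rule 2 (intervocalic voicing): /k/ is a voiceless stop between vowels /i/ and /u/, so it voices to [g]. /p/ is a voiceless stop between vowels /o/ and /u/, so it voices to [b]. /kikubopusif/ → kigubobusif.
Rule 3 (high vowel syncope): /i/ is a high vowel flanked by voiceless consonants /s/ and /f/, so it deletes. /kigubobusif/ → kigubobusf.

kigubobusf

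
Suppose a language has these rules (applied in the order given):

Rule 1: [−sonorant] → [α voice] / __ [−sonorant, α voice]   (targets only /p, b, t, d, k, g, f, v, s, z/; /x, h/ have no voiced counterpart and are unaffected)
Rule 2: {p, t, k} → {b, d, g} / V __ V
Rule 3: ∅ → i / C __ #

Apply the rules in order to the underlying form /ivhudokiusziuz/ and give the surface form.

ifhudogiuzziuzi

Rule 1 (regressive voicing assimilation): /v/ precedes the voiceless obstruent /h/, so it devoices to [f] by assimilation. /s/ precedes the voiced obstruent /z/, so it voices to [z] by assimilation. /ivhudokiusziuz/ → ifhudokiuzziuz.
Rule 2 (intervocalic voicing): /k/ is a voiceless stop between vowels /o/ and /i/, so it voices to [g]. /ifhudokiuzziuz/ → ifhudogiuzziuz.
Rule 3 (final i-epenthesis): the form ends in the consonant /z/, so [i] is inserted word-finally. /ifhudogiuzziuz/ → ifhudogiuzziuzi.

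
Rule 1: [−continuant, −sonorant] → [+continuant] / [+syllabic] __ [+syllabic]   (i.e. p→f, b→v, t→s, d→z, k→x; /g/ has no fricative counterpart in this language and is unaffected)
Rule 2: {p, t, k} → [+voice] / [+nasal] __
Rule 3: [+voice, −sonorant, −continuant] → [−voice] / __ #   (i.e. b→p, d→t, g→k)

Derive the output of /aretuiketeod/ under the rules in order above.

aresuixeseot

Rule 1 (intervocalic spirantization): /t/ is a stop between vowels /e/ and /u/, so it spirantizes to the fricative [s]. /k/ is a stop between vowels /i/ and /e/, so it spirantizes to the fricative [x]. /t/ is a stop between vowels /e/ and /e/, so it spirantizes to the fricative [s]. /aretuiketeod/ → aresuixeseod.
Rule 2 (post-nasal voicing): no segment meets the environment; /aresuixeseod/ is unchanged.
Rule 3 (final devoicing): /d/ is a voiced stop in word-final position, so it devoices to [t]. /aresuixeseod/ → aresuixeseot.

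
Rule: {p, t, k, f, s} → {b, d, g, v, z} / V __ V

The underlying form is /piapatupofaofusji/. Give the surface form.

piabadubovaovusji

/p/ is a voiceless obstruent between vowels /a/ and /a/, so it voices to [b].
/t/ is a voiceless obstruent between vowels /a/ and /u/, so it voices to [d].
/p/ is a voiceless obstruent between vowels /u/ and /o/, so it voices to [b].
/f/ is a voiceless obstruent between vowels /o/ and /a/, so it voices to [v].
/f/ is a voiceless obstruent between vowels /o/ and /u/, so it voices to [v].
Surface form: [piabadubovaovusji].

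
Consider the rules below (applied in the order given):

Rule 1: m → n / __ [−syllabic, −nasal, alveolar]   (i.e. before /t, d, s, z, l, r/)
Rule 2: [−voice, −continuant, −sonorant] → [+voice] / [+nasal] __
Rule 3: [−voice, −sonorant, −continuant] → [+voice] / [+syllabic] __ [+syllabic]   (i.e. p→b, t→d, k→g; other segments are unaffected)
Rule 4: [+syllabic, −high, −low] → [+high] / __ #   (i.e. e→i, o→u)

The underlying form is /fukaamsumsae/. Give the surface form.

Rule 1 (nasal place assimilation): /m/ precedes the alveolar consonant /s/, so it assimilates in place to [n]. /m/ precedes the alveolar consonant /s/, so it assimilates in place to [n]. /fukaamsumsae/ → fukaansunsae.
Rule 2 (post-nasal voicing): no segment meets the environment; /fukaansunsae/ is unchanged.
Rule 3 (intervocalic voicing): /k/ is a voiceless stop between vowels /u/ and /a/, so it voices to [g]. /fukaansunsae/ → fugaansunsae.
Rule 4 (final vowel raising): /e/ is a mid vowel in word-final position, so it raises to [i]. /fugaansunsae/ → fugaansunsai.

fugaansunsai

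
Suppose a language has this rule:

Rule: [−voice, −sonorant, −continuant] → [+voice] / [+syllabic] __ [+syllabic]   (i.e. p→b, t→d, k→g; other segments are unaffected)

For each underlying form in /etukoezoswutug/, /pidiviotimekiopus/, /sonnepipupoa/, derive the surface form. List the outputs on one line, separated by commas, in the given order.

/etukoezoswutug/: /t/ is a voiceless stop between vowels /e/ and /u/, so it voices to [d]. /k/ is a voiceless stop between vowels /u/ and /o/, so it voices to [g]. /t/ is a voiceless stop between vowels /u/ and /u/, so it voices to [d]. → [edugoezoswudug].
/pidiviotimekiopus/: /t/ is a voiceless stop between vowels /o/ and /i/, so it voices to [d]. /k/ is a voiceless stop between vowels /e/ and /i/, so it voices to [g]. /p/ is a voiceless stop between vowels /o/ and /u/, so it voices to [b]. → [pidiviodimegiobus].
/sonnepipupoa/: /p/ is a voiceless stop between vowels /e/ and /i/, so it voices to [b]. /p/ is a voiceless stop between vowels /i/ and /u/, so it voices to [b]. /p/ is a voiceless stop between vowels /u/ and /o/, so it voices to [b]. → [sonnebibuboa].

edugoezoswudug, pidiviodimegiobus, sonnebibuboa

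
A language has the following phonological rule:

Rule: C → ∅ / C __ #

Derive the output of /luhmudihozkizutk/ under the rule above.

luhmudihozkizut

/k/ is the second consonant of a word-final cluster /tk/, so it deletes.
The other instances of /l/, /h/, /m/, /d/, /z/, /k/, /t/ do not occur in the required environment and remain unchanged.
Surface form: [luhmudihozkizut].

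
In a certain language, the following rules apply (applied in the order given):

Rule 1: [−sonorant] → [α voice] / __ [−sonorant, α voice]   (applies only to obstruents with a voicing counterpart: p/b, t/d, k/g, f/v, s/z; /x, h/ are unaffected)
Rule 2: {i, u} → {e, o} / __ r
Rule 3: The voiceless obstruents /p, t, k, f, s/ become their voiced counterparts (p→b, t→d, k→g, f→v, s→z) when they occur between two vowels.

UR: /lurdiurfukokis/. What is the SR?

lordiorfugogis

Rule 1 (regressive voicing assimilation): no segment meets the environment; /lurdiurfukokis/ is unchanged.
Rule 2 (pre-rhotic lowering): /u/ is a high vowel immediately before /r/, so it lowers to [o]. /u/ is a high vowel immediately before /r/, so it lowers to [o]. /lurdiurfukokis/ → lordiorfukokis.
Rule 3 (intervocalic voicing): /k/ is a voiceless obstruent between vowels /u/ and /o/, so it voices to [g]. /k/ is a voiceless obstruent between vowels /o/ and /i/, so it voices to [g]. /lordiorfukokis/ → lordiorfugogis.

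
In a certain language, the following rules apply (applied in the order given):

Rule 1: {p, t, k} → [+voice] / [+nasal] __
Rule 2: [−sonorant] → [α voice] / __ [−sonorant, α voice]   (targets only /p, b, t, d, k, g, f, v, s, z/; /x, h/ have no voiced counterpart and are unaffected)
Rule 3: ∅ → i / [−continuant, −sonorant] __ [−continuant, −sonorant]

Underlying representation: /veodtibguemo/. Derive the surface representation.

Rule 1 (post-nasal voicing): no segment meets the environment; /veodtibguemo/ is unchanged.
Rule 2 (regressive voicing assimilation): /d/ precedes the voiceless obstruent /t/, so it devoices to [t] by assimilation. /veodtibguemo/ → veottibguemo.
Rule 3 (stop-cluster i-epenthesis): /t/ and /t/ form a stop–stop cluster, so [i] is inserted between them. /b/ and /g/ form a stop–stop cluster, so [i] is inserted between them. /veottibguemo/ → veotitibiguemo.

veotitibiguemo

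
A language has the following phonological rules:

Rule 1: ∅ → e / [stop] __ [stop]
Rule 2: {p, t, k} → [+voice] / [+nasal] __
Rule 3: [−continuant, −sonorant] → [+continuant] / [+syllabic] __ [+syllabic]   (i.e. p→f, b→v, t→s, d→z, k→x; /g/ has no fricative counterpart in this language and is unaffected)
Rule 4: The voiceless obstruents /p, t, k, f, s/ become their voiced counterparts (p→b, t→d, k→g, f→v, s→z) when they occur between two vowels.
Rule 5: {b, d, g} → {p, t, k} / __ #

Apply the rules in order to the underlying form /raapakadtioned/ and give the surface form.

Rule 1 (stop-cluster e-epenthesis): /d/ and /t/ form a stop–stop cluster, so [e] is inserted between them. /raapakadtioned/ → raapakadetioned.
Rule 2 (post-nasal voicing): no segment meets the environment; /raapakadetioned/ is unchanged.
Rule 3 (intervocalic spirantization): /p/ is a stop between vowels /a/ and /a/, so it spirantizes to the fricative [f]. /k/ is a stop between vowels /a/ and /a/, so it spirantizes to the fricative [x]. /d/ is a stop between vowels /a/ and /e/, so it spirantizes to the fricative [z]. /t/ is a stop between vowels /e/ and /i/, so it spirantizes to the fricative [s]. /raapakadetioned/ → raafaxazesioned.
Rule 4 (intervocalic voicing): /f/ is a voiceless obstruent between vowels /a/ and /a/, so it voices to [v]. /s/ is a voiceless obstruent between vowels /e/ and /i/, so it voices to [z]. /raafaxazesioned/ → raavaxazezioned.
Rule 5 (final devoicing): /d/ is a voiced stop in word-final position, so it devoices to [t]. /raavaxazezioned/ → raavaxazezionet.

raavaxazezionet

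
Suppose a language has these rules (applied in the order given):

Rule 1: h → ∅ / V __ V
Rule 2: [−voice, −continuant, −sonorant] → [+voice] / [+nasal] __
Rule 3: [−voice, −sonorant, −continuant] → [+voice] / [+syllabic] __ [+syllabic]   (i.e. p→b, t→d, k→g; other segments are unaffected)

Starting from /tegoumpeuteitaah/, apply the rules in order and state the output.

tegoumbeudeidaah

Rule 1 (intervocalic h-deletion): no segment meets the environment; /tegoumpeuteitaah/ is unchanged.
Rule 2 (post-nasal voicing): /p/ is a voiceless stop immediately after the nasal /m/, so it voices to [b]. /tegoumpeuteitaah/ → tegoumbeuteitaah.
Rule 3 (intervocalic voicing): /t/ is a voiceless stop between vowels /u/ and /e/, so it voices to [d]. /t/ is a voiceless stop between vowels /i/ and /a/, so it voices to [d]. /tegoumbeuteitaah/ → tegoumbeudeidaah.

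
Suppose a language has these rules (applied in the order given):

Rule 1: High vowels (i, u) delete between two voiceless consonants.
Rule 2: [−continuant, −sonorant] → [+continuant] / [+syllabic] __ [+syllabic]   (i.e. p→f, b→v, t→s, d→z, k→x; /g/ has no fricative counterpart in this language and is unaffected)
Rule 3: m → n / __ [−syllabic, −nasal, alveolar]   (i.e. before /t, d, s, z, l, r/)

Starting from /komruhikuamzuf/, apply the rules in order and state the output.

konruhkuanzuf

Rule 1 (high vowel syncope): /i/ is a high vowel flanked by voiceless consonants /h/ and /k/, so it deletes. /komruhikuamzuf/ → komruhkuamzuf.
Rule 2 (intervocalic spirantization): no segment meets the environment; /komruhkuamzuf/ is unchanged.
Rule 3 (nasal place assimilation): /m/ precedes the alveolar consonant /r/, so it assimilates in place to [n]. /m/ precedes the alveolar consonant /z/, so it assimilates in place to [n]. /komruhkuamzuf/ → konruhkuanzuf.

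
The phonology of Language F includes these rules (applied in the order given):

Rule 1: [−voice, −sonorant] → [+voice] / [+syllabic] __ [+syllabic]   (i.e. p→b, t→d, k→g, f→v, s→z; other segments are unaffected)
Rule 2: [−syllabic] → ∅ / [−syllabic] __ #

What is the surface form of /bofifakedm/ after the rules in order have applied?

Rule 1 (intervocalic voicing): /f/ is a voiceless obstruent between vowels /o/ and /i/, so it voices to [v]. /f/ is a voiceless obstruent between vowels /i/ and /a/, so it voices to [v]. /k/ is a voiceless obstruent between vowels /a/ and /e/, so it voices to [g]. /bofifakedm/ → bovivagedm.
Rule 2 (final cluster simplification): /m/ is the second consonant of a word-final cluster /dm/, so it deletes. /bovivagedm/ → bovivaged.

bovivaged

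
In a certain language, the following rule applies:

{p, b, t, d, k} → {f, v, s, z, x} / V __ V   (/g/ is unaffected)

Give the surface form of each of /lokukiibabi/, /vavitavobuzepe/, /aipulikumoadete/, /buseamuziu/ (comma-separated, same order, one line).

loxuxiivavi, vavisavovuzefe, aifulixumoazese, buseamuziu

/lokukiibabi/: /k/ is a stop between vowels /o/ and /u/, so it spirantizes to the fricative [x]. /k/ is a stop between vowels /u/ and /i/, so it spirantizes to the fricative [x]. /b/ is a stop between vowels /i/ and /a/, so it spirantizes to the fricative [v]. /b/ is a stop between vowels /a/ and /i/, so it spirantizes to the fricative [v]. → [loxuxiivavi].
/vavitavobuzepe/: /t/ is a stop between vowels /i/ and /a/, so it spirantizes to the fricative [s]. /b/ is a stop between vowels /o/ and /u/, so it spirantizes to the fricative [v]. /p/ is a stop between vowels /e/ and /e/, so it spirantizes to the fricative [f]. → [vavisavovuzefe].
/aipulikumoadete/: /p/ is a stop between vowels /i/ and /u/, so it spirantizes to the fricative [f]. /k/ is a stop between vowels /i/ and /u/, so it spirantizes to the fricative [x]. /d/ is a stop between vowels /a/ and /e/, so it spirantizes to the fricative [z]. /t/ is a stop between vowels /e/ and /e/, so it spirantizes to the fricative [s]. → [aifulixumoazese].
/buseamuziu/: the rule's environment is not met; surfaces unchanged as [buseamuziu].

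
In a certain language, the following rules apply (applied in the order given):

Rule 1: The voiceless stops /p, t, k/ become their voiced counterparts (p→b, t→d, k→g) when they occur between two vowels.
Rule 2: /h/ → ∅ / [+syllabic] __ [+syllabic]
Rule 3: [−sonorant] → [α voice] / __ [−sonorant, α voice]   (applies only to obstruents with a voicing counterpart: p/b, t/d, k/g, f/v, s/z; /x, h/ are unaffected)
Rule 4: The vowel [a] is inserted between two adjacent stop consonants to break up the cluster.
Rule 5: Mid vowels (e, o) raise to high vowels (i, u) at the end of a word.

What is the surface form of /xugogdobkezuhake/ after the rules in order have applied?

Rule 1 (intervocalic voicing): /k/ is a voiceless stop between vowels /a/ and /e/, so it voices to [g]. /xugogdobkezuhake/ → xugogdobkezuhage.
Rule 2 (intervocalic h-deletion): /h/ occurs between vowels /u/ and /a/, so it deletes. /xugogdobkezuhage/ → xugogdobkezuage.
Rule 3 (regressive voicing assimilation): /b/ precedes the voiceless obstruent /k/, so it devoices to [p] by assimilation. /xugogdobkezuage/ → xugogdopkezuage.
Rule 4 (stop-cluster a-epenthesis): /g/ and /d/ form a stop–stop cluster, so [a] is inserted between them. /p/ and /k/ form a stop–stop cluster, so [a] is inserted between them. /xugogdopkezuage/ → xugogadopakezuage.
Rule 5 (final vowel raising): /e/ is a mid vowel in word-final position, so it raises to [i]. /xugogadopakezuage/ → xugogadopakezuagi.

xugogadopakezuagi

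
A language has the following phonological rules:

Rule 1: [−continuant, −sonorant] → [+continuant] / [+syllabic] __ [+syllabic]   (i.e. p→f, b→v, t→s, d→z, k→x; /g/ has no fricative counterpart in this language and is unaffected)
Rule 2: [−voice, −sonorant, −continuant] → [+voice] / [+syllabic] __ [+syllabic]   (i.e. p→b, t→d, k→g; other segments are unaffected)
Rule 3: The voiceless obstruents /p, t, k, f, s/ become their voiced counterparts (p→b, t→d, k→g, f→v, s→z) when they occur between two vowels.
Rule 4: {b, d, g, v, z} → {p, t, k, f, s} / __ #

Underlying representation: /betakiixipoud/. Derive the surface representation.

bezaxiixivout

Rule 1 (intervocalic spirantization): /t/ is a stop between vowels /e/ and /a/, so it spirantizes to the fricative [s]. /k/ is a stop between vowels /a/ and /i/, so it spirantizes to the fricative [x]. /p/ is a stop between vowels /i/ and /o/, so it spirantizes to the fricative [f]. /betakiixipoud/ → besaxiixifoud.
Rule 2 (intervocalic voicing): no segment meets the environment; /besaxiixifoud/ is unchanged.
Rule 3 (intervocalic voicing): /s/ is a voiceless obstruent between vowels /e/ and /a/, so it voices to [z]. /f/ is a voiceless obstruent between vowels /i/ and /o/, so it voices to [v]. /besaxiixifoud/ → bezaxiixivoud.
Rule 4 (final devoicing): /d/ is a voiced obstruent in word-final position, so it devoices to [t]. /bezaxiixivoud/ → bezaxiixivout.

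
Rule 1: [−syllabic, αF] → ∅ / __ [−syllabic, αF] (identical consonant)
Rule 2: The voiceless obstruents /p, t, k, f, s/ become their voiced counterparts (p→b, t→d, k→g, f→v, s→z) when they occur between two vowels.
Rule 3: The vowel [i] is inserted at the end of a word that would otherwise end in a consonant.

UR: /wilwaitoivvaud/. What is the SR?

wilwaidoivaudi

Rule 1 (degemination): /vv/ is a geminate; the first /v/ deletes. /wilwaitoivvaud/ → wilwaitoivaud.
Rule 2 (intervocalic voicing): /t/ is a voiceless obstruent between vowels /i/ and /o/, so it voices to [d]. /wilwaitoivaud/ → wilwaidoivaud.
Rule 3 (final i-epenthesis): the form ends in the consonant /d/, so [i] is inserted word-finally. /wilwaidoivaud/ → wilwaidoivaudi.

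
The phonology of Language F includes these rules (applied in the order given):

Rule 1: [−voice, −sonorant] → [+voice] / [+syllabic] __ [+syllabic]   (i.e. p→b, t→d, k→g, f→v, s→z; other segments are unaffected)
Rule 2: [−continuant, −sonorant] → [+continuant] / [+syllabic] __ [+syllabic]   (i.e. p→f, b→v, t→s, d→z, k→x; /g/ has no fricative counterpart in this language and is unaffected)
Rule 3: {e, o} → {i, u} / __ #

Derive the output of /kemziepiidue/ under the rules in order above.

kemzieviizui

Rule 1 (intervocalic voicing): /p/ is a voiceless obstruent between vowels /e/ and /i/, so it voices to [b]. /kemziepiidue/ → kemziebiidue.
Rule 2 (intervocalic spirantization): /b/ is a stop between vowels /e/ and /i/, so it spirantizes to the fricative [v]. /d/ is a stop between vowels /i/ and /u/, so it spirantizes to the fricative [z]. /kemziebiidue/ → kemzieviizue.
Rule 3 (final vowel raising): /e/ is a mid vowel in word-final position, so it raises to [i]. /kemzieviizue/ → kemzieviizui.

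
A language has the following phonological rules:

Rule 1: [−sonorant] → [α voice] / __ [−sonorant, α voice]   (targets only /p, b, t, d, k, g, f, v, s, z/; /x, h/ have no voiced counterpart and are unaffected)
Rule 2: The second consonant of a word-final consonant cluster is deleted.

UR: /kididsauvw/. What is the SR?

Rule 1 (regressive voicing assimilation): /d/ precedes the voiceless obstruent /s/, so it devoices to [t] by assimilation. /kididsauvw/ → kiditsauvw.
Rule 2 (final cluster simplification): /w/ is the second consonant of a word-final cluster /vw/, so it deletes. /kiditsauvw/ → kiditsauv.

kiditsauv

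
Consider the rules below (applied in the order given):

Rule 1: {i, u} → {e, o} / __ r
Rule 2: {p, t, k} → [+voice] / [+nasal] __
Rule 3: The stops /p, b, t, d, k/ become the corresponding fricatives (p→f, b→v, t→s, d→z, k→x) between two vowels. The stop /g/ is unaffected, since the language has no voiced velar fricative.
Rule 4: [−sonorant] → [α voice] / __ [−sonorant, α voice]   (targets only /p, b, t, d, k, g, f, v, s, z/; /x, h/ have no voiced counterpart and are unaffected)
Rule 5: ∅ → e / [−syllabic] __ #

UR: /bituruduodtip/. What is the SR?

bisoruzuottipe

Rule 1 (pre-rhotic lowering): /u/ is a high vowel immediately before /r/, so it lowers to [o]. /bituruduodtip/ → bitoruduodtip.
Rule 2 (post-nasal voicing): no segment meets the environment; /bitoruduodtip/ is unchanged.
Rule 3 (intervocalic spirantization): /t/ is a stop between vowels /i/ and /o/, so it spirantizes to the fricative [s]. /d/ is a stop between vowels /u/ and /u/, so it spirantizes to the fricative [z]. /bitoruduodtip/ → bisoruzuodtip.
Rule 4 (regressive voicing assimilation): /d/ precedes the voiceless obstruent /t/, so it devoices to [t] by assimilation. /bisoruzuodtip/ → bisoruzuottip.
Rule 5 (final e-epenthesis): the form ends in the consonant /p/, so [e] is inserted word-finally. /bisoruzuottip/ → bisoruzuottipe.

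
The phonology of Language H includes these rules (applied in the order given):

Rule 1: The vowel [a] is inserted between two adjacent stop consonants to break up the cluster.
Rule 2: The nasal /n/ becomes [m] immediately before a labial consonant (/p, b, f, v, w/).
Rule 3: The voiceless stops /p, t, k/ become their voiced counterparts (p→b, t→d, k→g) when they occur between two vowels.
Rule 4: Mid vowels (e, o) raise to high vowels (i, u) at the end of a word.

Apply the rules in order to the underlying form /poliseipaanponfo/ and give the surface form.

poliseibaampomfu

Rule 1 (stop-cluster a-epenthesis): no segment meets the environment; /poliseipaanponfo/ is unchanged.
Rule 2 (nasal place assimilation): /n/ precedes the labial consonant /p/, so it assimilates in place to [m]. /n/ precedes the labial consonant /f/, so it assimilates in place to [m]. /poliseipaanponfo/ → poliseipaampomfo.
Rule 3 (intervocalic voicing): /p/ is a voiceless stop between vowels /i/ and /a/, so it voices to [b]. /poliseipaampomfo/ → poliseibaampomfo.
Rule 4 (final vowel raising): /o/ is a mid vowel in word-final position, so it raises to [u]. /poliseibaampomfo/ → poliseibaampomfu.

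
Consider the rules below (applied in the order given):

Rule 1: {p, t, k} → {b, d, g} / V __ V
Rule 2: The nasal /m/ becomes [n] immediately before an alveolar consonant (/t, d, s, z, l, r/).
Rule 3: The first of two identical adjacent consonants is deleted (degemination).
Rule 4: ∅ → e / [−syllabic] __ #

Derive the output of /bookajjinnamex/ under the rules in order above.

Rule 1 (intervocalic voicing): /k/ is a voiceless stop between vowels /o/ and /a/, so it voices to [g]. /bookajjinnamex/ → boogajjinnamex.
Rule 2 (nasal place assimilation): no segment meets the environment; /boogajjinnamex/ is unchanged.
Rule 3 (degemination): /jj/ is a geminate; the first /j/ deletes. /nn/ is a geminate; the first /n/ deletes. /boogajjinnamex/ → boogajinamex.
Rule 4 (final e-epenthesis): the form ends in the consonant /x/, so [e] is inserted word-finally. /boogajinamex/ → boogajinamexe.

boogajinamexe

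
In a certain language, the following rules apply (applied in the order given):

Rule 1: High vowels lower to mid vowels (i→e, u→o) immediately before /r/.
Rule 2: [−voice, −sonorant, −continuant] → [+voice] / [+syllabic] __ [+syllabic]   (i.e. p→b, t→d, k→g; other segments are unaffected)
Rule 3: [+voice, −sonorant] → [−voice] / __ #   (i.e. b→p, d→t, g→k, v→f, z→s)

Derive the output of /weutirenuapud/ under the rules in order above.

Rule 1 (pre-rhotic lowering): /i/ is a high vowel immediately before /r/, so it lowers to [e]. /weutirenuapud/ → weuterenuapud.
Rule 2 (intervocalic voicing): /t/ is a voiceless stop between vowels /u/ and /e/, so it voices to [d]. /p/ is a voiceless stop between vowels /a/ and /u/, so it voices to [b]. /weuterenuapud/ → weuderenuabud.
Rule 3 (final devoicing): /d/ is a voiced obstruent in word-final position, so it devoices to [t]. /weuderenuabud/ → weuderenuabut.

weuderenuabut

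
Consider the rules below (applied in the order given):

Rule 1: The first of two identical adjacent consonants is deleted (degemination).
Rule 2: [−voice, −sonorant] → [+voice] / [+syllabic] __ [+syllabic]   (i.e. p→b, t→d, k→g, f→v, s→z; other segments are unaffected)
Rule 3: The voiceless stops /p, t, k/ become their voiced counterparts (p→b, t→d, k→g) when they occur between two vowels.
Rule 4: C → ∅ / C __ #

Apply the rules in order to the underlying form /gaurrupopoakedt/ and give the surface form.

gauruboboaged

Rule 1 (degemination): /rr/ is a geminate; the first /r/ deletes. /gaurrupopoakedt/ → gaurupopoakedt.
Rule 2 (intervocalic voicing): /p/ is a voiceless obstruent between vowels /u/ and /o/, so it voices to [b]. /p/ is a voiceless obstruent between vowels /o/ and /o/, so it voices to [b]. /k/ is a voiceless obstruent between vowels /a/ and /e/, so it voices to [g]. /gaurupopoakedt/ → gauruboboagedt.
Rule 3 (intervocalic voicing): no segment meets the environment; /gauruboboagedt/ is unchanged.
Rule 4 (final cluster simplification): /t/ is the second consonant of a word-final cluster /dt/, so it deletes. /gauruboboagedt/ → gauruboboaged.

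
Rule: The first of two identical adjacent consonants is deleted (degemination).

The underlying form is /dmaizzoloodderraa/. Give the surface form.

dmaizolooderaa

/zz/ is a geminate; the first /z/ deletes.
/dd/ is a geminate; the first /d/ deletes.
/rr/ is a geminate; the first /r/ deletes.
The other instances of /d/, /m/, /z/, /l/, /r/ do not occur in the required environment and remain unchanged.
Surface form: [dmaizolooderaa].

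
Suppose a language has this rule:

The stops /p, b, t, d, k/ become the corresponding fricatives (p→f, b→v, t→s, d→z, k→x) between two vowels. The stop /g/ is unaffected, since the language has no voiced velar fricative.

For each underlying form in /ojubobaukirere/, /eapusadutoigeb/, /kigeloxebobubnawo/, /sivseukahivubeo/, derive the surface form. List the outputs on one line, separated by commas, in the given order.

/ojubobaukirere/: /b/ is a stop between vowels /u/ and /o/, so it spirantizes to the fricative [v]. /b/ is a stop between vowels /o/ and /a/, so it spirantizes to the fricative [v]. /k/ is a stop between vowels /u/ and /i/, so it spirantizes to the fricative [x]. → [ojuvovauxirere].
/eapusadutoigeb/: /p/ is a stop between vowels /a/ and /u/, so it spirantizes to the fricative [f]. /d/ is a stop between vowels /a/ and /u/, so it spirantizes to the fricative [z]. /t/ is a stop between vowels /u/ and /o/, so it spirantizes to the fricative [s]. → [eafusazusoigeb].
/kigeloxebobubnawo/: /b/ is a stop between vowels /e/ and /o/, so it spirantizes to the fricative [v]. /b/ is a stop between vowels /o/ and /u/, so it spirantizes to the fricative [v]. → [kigeloxevovubnawo].
/sivseukahivubeo/: /k/ is a stop between vowels /u/ and /a/, so it spirantizes to the fricative [x]. /b/ is a stop between vowels /u/ and /e/, so it spirantizes to the fricative [v]. → [sivseuxahivuveo].

ojuvovauxirere, eafusazusoigeb, kigeloxevovubnawo, sivseuxahivuveo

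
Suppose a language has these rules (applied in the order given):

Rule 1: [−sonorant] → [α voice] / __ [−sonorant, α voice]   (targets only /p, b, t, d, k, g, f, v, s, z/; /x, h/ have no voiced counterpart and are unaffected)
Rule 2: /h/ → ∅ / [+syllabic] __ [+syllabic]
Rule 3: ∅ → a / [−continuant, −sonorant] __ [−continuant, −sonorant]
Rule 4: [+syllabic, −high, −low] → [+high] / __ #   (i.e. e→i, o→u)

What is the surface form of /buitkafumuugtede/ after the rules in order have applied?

buitakafumuukatedi

Rule 1 (regressive voicing assimilation): /g/ precedes the voiceless obstruent /t/, so it devoices to [k] by assimilation. /buitkafumuugtede/ → buitkafumuuktede.
Rule 2 (intervocalic h-deletion): no segment meets the environment; /buitkafumuuktede/ is unchanged.
Rule 3 (stop-cluster a-epenthesis): /t/ and /k/ form a stop–stop cluster, so [a] is inserted between them. /k/ and /t/ form a stop–stop cluster, so [a] is inserted between them. /buitkafumuuktede/ → buitakafumuukatede.
Rule 4 (final vowel raising): /e/ is a mid vowel in word-final position, so it raises to [i]. /buitakafumuukatede/ → buitakafumuukatedi.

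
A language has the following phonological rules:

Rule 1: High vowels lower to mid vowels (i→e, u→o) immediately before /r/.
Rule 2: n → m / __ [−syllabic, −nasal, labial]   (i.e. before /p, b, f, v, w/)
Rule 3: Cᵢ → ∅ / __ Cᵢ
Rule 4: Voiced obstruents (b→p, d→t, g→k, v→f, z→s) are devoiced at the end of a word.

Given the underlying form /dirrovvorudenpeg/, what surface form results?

Rule 1 (pre-rhotic lowering): /i/ is a high vowel immediately before /r/, so it lowers to [e]. /dirrovvorudenpeg/ → derrovvorudenpeg.
Rule 2 (nasal place assimilation): /n/ precedes the labial consonant /p/, so it assimilates in place to [m]. /derrovvorudenpeg/ → derrovvorudempeg.
Rule 3 (degemination): /rr/ is a geminate; the first /r/ deletes. /vv/ is a geminate; the first /v/ deletes. /derrovvorudempeg/ → derovorudempeg.
Rule 4 (final devoicing): /g/ is a voiced obstruent in word-final position, so it devoices to [k]. /derovorudempeg/ → derovorudempek.

derovorudempek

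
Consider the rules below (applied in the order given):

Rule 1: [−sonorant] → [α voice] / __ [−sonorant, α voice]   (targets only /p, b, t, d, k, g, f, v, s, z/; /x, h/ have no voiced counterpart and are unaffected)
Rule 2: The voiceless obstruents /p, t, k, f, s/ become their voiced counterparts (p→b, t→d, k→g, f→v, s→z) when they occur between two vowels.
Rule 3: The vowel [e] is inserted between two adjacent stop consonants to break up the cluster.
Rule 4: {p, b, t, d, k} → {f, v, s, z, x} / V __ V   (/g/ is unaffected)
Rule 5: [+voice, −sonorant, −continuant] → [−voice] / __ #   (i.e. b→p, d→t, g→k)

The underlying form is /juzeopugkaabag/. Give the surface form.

Rule 1 (regressive voicing assimilation): /g/ precedes the voiceless obstruent /k/, so it devoices to [k] by assimilation. /juzeopugkaabag/ → juzeopukkaabag.
Rule 2 (intervocalic voicing): /p/ is a voiceless obstruent between vowels /o/ and /u/, so it voices to [b]. /juzeopukkaabag/ → juzeobukkaabag.
Rule 3 (stop-cluster e-epenthesis): /k/ and /k/ form a stop–stop cluster, so [e] is inserted between them. /juzeobukkaabag/ → juzeobukekaabag.
Rule 4 (intervocalic spirantization): /b/ is a stop between vowels /o/ and /u/, so it spirantizes to the fricative [v]. /k/ is a stop between vowels /u/ and /e/, so it spirantizes to the fricative [x]. /k/ is a stop between vowels /e/ and /a/, so it spirantizes to the fricative [x]. /b/ is a stop between vowels /a/ and /a/, so it spirantizes to the fricative [v]. /juzeobukekaabag/ → juzeovuxexaavag.
Rule 5 (final devoicing): /g/ is a voiced stop in word-final position, so it devoices to [k]. /juzeovuxexaavag/ → juzeovuxexaavak.

juzeovuxexaavak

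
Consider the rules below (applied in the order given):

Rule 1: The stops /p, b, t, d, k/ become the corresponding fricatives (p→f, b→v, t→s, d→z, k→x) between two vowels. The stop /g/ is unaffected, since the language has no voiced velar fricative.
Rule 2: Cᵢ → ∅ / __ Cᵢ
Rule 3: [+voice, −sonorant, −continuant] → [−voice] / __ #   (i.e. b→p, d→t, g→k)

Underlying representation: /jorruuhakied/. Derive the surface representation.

Rule 1 (intervocalic spirantization): /k/ is a stop between vowels /a/ and /i/, so it spirantizes to the fricative [x]. /jorruuhakied/ → jorruuhaxied.
Rule 2 (degemination): /rr/ is a geminate; the first /r/ deletes. /jorruuhaxied/ → joruuhaxied.
Rule 3 (final devoicing): /d/ is a voiced stop in word-final position, so it devoices to [t]. /joruuhaxied/ → joruuhaxiet.

joruuhaxiet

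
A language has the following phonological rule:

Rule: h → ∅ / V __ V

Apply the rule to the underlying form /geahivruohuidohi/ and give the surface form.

geaivruouidoi

/h/ occurs between vowels /a/ and /i/, so it deletes.
/h/ occurs between vowels /o/ and /u/, so it deletes.
/h/ occurs between vowels /o/ and /i/, so it deletes.
Surface form: [geaivruouidoi].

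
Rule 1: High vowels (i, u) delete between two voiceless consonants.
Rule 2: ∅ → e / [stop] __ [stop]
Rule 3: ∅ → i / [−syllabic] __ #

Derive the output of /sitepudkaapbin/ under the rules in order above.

stepudekaapebini

Rule 1 (high vowel syncope): /i/ is a high vowel flanked by voiceless consonants /s/ and /t/, so it deletes. /sitepudkaapbin/ → stepudkaapbin.
Rule 2 (stop-cluster e-epenthesis): /d/ and /k/ form a stop–stop cluster, so [e] is inserted between them. /p/ and /b/ form a stop–stop cluster, so [e] is inserted between them. /stepudkaapbin/ → stepudekaapebin.
Rule 3 (final i-epenthesis): the form ends in the consonant /n/, so [i] is inserted word-finally. /stepudekaapebin/ → stepudekaapebini.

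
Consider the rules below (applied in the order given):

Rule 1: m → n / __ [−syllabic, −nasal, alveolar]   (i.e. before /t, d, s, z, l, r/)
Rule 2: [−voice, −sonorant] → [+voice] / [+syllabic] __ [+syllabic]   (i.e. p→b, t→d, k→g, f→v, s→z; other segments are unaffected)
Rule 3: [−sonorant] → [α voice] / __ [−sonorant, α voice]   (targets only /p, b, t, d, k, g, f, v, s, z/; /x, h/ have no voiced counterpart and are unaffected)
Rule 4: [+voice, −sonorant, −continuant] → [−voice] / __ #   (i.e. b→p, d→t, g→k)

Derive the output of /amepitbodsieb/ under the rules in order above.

Rule 1 (nasal place assimilation): no segment meets the environment; /amepitbodsieb/ is unchanged.
Rule 2 (intervocalic voicing): /p/ is a voiceless obstruent between vowels /e/ and /i/, so it voices to [b]. /amepitbodsieb/ → amebitbodsieb.
Rule 3 (regressive voicing assimilation): /t/ precedes the voiced obstruent /b/, so it voices to [d] by assimilation. /d/ precedes the voiceless obstruent /s/, so it devoices to [t] by assimilation. /amebitbodsieb/ → amebidbotsieb.
Rule 4 (final devoicing): /b/ is a voiced stop in word-final position, so it devoices to [p]. /amebidbotsieb/ → amebidbotsiep.

amebidbotsiep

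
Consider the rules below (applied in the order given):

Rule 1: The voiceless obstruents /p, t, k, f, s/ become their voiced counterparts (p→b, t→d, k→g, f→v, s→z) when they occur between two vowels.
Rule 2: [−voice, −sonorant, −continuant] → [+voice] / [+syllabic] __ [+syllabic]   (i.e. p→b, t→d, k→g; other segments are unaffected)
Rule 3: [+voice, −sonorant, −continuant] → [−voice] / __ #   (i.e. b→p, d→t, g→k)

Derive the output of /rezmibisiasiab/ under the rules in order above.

Rule 1 (intervocalic voicing): /s/ is a voiceless obstruent between vowels /i/ and /i/, so it voices to [z]. /s/ is a voiceless obstruent between vowels /a/ and /i/, so it voices to [z]. /rezmibisiasiab/ → rezmibiziaziab.
Rule 2 (intervocalic voicing): no segment meets the environment; /rezmibiziaziab/ is unchanged.
Rule 3 (final devoicing): /b/ is a voiced stop in word-final position, so it devoices to [p]. /rezmibiziaziab/ → rezmibiziaziap.

rezmibiziaziap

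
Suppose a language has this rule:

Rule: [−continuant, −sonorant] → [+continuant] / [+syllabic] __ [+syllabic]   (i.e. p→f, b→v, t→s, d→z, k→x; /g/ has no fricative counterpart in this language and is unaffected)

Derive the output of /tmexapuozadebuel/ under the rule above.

tmexafuozazevuel

/p/ is a stop between vowels /a/ and /u/, so it spirantizes to the fricative [f].
/d/ is a stop between vowels /a/ and /e/, so it spirantizes to the fricative [z].
/b/ is a stop between vowels /e/ and /u/, so it spirantizes to the fricative [v].
Surface form: [tmexafuozazevuel].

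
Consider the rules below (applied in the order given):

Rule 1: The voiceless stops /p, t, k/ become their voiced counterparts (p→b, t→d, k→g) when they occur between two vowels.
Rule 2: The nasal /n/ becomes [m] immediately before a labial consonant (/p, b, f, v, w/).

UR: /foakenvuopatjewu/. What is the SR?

foagemvuobatjewu

Rule 1 (intervocalic voicing): /k/ is a voiceless stop between vowels /a/ and /e/, so it voices to [g]. /p/ is a voiceless stop between vowels /o/ and /a/, so it voices to [b]. /foakenvuopatjewu/ → foagenvuobatjewu.
Rule 2 (nasal place assimilation): /n/ precedes the labial consonant /v/, so it assimilates in place to [m]. /foagenvuobatjewu/ → foagemvuobatjewu.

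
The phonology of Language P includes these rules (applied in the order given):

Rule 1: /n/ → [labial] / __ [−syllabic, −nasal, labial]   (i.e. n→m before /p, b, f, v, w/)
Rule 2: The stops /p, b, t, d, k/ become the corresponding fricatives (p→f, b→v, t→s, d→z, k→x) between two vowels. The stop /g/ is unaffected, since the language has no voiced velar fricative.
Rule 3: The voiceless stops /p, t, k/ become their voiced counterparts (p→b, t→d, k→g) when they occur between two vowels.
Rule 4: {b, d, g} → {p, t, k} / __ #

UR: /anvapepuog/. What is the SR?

Rule 1 (nasal place assimilation): /n/ precedes the labial consonant /v/, so it assimilates in place to [m]. /anvapepuog/ → amvapepuog.
Rule 2 (intervocalic spirantization): /p/ is a stop between vowels /a/ and /e/, so it spirantizes to the fricative [f]. /p/ is a stop between vowels /e/ and /u/, so it spirantizes to the fricative [f]. /amvapepuog/ → amvafefuog.
Rule 3 (intervocalic voicing): no segment meets the environment; /amvafefuog/ is unchanged.
Rule 4 (final devoicing): /g/ is a voiced stop in word-final position, so it devoices to [k]. /amvafefuog/ → amvafefuok.

amvafefuok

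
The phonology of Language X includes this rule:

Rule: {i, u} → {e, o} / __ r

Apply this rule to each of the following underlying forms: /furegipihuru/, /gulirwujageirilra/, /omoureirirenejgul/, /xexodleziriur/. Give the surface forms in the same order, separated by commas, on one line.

foregipihoru, gulerwujageerilra, omooreererenejgul, xexodlezerior

/furegipihuru/: /u/ is a high vowel immediately before /r/, so it lowers to [o]. /u/ is a high vowel immediately before /r/, so it lowers to [o]. → [foregipihoru].
/gulirwujageirilra/: /i/ is a high vowel immediately before /r/, so it lowers to [e]. /i/ is a high vowel immediately before /r/, so it lowers to [e]. → [gulerwujageerilra].
/omoureirirenejgul/: /u/ is a high vowel immediately before /r/, so it lowers to [o]. /i/ is a high vowel immediately before /r/, so it lowers to [e]. /i/ is a high vowel immediately before /r/, so it lowers to [e]. → [omooreererenejgul].
/xexodleziriur/: /i/ is a high vowel immediately before /r/, so it lowers to [e]. /u/ is a high vowel immediately before /r/, so it lowers to [o]. → [xexodlezerior].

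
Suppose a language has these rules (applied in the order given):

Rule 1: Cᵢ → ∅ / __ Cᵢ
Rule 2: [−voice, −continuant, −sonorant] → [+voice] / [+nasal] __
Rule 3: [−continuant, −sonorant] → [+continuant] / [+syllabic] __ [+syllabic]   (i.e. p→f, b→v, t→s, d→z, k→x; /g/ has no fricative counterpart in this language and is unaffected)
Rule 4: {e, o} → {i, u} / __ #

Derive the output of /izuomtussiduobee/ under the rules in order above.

Rule 1 (degemination): /ss/ is a geminate; the first /s/ deletes. /izuomtussiduobee/ → izuomtusiduobee.
Rule 2 (post-nasal voicing): /t/ is a voiceless stop immediately after the nasal /m/, so it voices to [d]. /izuomtusiduobee/ → izuomdusiduobee.
Rule 3 (intervocalic spirantization): /d/ is a stop between vowels /i/ and /u/, so it spirantizes to the fricative [z]. /b/ is a stop between vowels /o/ and /e/, so it spirantizes to the fricative [v]. /izuomdusiduobee/ → izuomdusizuovee.
Rule 4 (final vowel raising): /e/ is a mid vowel in word-final position, so it raises to [i]. /izuomdusizuovee/ → izuomdusizuovei.

izuomdusizuovei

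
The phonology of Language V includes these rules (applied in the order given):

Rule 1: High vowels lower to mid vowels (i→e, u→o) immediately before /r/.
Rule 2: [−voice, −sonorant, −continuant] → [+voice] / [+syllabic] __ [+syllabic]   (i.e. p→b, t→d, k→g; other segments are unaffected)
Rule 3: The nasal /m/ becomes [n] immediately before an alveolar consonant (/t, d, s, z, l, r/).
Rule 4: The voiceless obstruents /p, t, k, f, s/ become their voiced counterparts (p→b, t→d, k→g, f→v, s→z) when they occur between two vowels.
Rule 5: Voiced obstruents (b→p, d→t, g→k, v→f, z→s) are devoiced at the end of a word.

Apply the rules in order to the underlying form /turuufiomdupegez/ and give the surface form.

Rule 1 (pre-rhotic lowering): /u/ is a high vowel immediately before /r/, so it lowers to [o]. /turuufiomdupegez/ → toruufiomdupegez.
Rule 2 (intervocalic voicing): /p/ is a voiceless stop between vowels /u/ and /e/, so it voices to [b]. /toruufiomdupegez/ → toruufiomdubegez.
Rule 3 (nasal place assimilation): /m/ precedes the alveolar consonant /d/, so it assimilates in place to [n]. /toruufiomdubegez/ → toruufiondubegez.
Rule 4 (intervocalic voicing): /f/ is a voiceless obstruent between vowels /u/ and /i/, so it voices to [v]. /toruufiondubegez/ → toruuviondubegez.
Rule 5 (final devoicing): /z/ is a voiced obstruent in word-final position, so it devoices to [s]. /toruuviondubegez/ → toruuviondubeges.

toruuviondubeges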